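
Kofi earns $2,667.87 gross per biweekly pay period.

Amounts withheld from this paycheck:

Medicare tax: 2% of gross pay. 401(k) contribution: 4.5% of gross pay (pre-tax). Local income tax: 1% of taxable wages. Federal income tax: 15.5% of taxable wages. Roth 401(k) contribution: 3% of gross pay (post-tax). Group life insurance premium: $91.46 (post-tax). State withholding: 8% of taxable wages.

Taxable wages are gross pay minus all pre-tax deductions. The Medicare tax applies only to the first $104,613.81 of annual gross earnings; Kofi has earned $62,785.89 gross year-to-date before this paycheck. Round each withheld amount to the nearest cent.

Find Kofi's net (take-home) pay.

$1,698.74

401(k) contribution: $2,667.87 × 0.045 = $120.05
Taxable wages = $2,667.87 − $120.05 = $2,547.82
Federal income tax: $2,547.82 × 0.155 = $394.91
State withholding: $2,547.82 × 0.08 = $203.83
Local income tax: $2,547.82 × 0.01 = $25.48
Medicare tax: cap not yet reached, full $2,667.87 is subject → $2,667.87 × 0.02 = $53.36
Roth 401(k) contribution: $2,667.87 × 0.03 = $80.04
Group life insurance premium: $91.46
Total deductions = $120.05 + $394.91 + $203.83 + $25.48 + $53.36 + $80.04 + $91.46 = $969.13
Net pay = $2,667.87 − $969.13 = $1,698.74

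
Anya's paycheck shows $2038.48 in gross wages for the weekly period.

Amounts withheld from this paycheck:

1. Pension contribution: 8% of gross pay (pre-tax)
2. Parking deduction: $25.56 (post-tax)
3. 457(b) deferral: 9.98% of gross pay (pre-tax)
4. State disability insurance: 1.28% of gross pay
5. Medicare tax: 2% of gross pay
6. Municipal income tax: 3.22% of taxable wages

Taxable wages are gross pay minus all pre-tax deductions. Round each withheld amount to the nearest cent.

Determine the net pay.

457(b) deferral: $2038.48 × 0.0998 = $203.44
Pension contribution: $2038.48 × 0.08 = $163.08
Pre-tax total = $203.44 + $163.08 = $366.52
Taxable wages = $2038.48 − $366.52 = $1671.96
Municipal income tax: $1671.96 × 0.0322 = $53.84
Medicare tax: $2038.48 × 0.02 = $40.77
State disability insurance: $2038.48 × 0.0128 = $26.09
Parking deduction: $25.56
Total deductions = $203.44 + $163.08 + $53.84 + $40.77 + $26.09 + $25.56 = $512.78
Net pay = $2038.48 − $512.78 = $1525.70

$1525.70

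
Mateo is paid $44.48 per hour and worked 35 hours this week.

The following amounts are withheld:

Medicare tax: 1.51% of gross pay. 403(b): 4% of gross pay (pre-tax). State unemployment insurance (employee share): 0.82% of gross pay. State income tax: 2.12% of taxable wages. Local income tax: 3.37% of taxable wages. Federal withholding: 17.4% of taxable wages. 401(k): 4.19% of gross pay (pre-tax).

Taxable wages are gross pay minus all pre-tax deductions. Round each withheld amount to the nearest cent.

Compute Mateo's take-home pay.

Gross pay: 35 × $44.48 = $1,556.80
401(k): $1,556.80 × 0.0419 = $65.23
403(b): $1,556.80 × 0.04 = $62.27
Pre-tax total = $65.23 + $62.27 = $127.50
Taxable wages = $1,556.80 − $127.50 = $1,429.30
Federal withholding: $1,429.30 × 0.174 = $248.70
Local income tax: $1,429.30 × 0.0337 = $48.17
State income tax: $1,429.30 × 0.0212 = $30.30
State unemployment insurance (employee share): $1,556.80 × 0.0082 = $12.77
Medicare tax: $1,556.80 × 0.0151 = $23.51
Total deductions = $65.23 + $62.27 + $248.70 + $48.17 + $30.30 + $12.77 + $23.51 = $490.95
Net pay = $1,556.80 − $490.95 = $1,065.85

$1,065.85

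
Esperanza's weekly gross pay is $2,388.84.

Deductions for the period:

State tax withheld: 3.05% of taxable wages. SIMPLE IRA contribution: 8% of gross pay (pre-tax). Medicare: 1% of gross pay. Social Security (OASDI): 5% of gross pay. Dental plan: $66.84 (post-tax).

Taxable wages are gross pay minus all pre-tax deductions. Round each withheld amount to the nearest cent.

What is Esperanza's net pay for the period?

SIMPLE IRA contribution: $2,388.84 × 0.08 = $191.11
Taxable wages = $2,388.84 − $191.11 = $2,197.73
State tax withheld: $2,197.73 × 0.0305 = $67.03
Medicare: $2,388.84 × 0.01 = $23.89
Social Security (OASDI): $2,388.84 × 0.05 = $119.44
Dental plan: $66.84
Total deductions = $191.11 + $67.03 + $23.89 + $119.44 + $66.84 = $468.31
Net pay = $2,388.84 − $468.31 = $1,920.53

$1,920.53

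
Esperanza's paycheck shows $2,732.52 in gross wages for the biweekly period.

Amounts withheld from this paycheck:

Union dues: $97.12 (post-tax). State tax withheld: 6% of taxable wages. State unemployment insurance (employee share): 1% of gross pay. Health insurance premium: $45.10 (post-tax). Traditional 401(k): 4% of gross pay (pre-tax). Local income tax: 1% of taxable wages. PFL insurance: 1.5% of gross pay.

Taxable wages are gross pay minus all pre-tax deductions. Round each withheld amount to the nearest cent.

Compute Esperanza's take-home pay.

$2,229.06

Traditional 401(k): $2,732.52 × 0.04 = $109.30
Taxable wages = $2,732.52 − $109.30 = $2,623.22
State tax withheld: $2,623.22 × 0.06 = $157.39
Local income tax: $2,623.22 × 0.01 = $26.23
State unemployment insurance (employee share): $2,732.52 × 0.01 = $27.33
PFL insurance: $2,732.52 × 0.015 = $40.99
Union dues: $97.12
Health insurance premium: $45.10
Total deductions = $109.30 + $157.39 + $26.23 + $27.33 + $40.99 + $97.12 + $45.10 = $503.46
Net pay = $2,732.52 − $503.46 = $2,229.06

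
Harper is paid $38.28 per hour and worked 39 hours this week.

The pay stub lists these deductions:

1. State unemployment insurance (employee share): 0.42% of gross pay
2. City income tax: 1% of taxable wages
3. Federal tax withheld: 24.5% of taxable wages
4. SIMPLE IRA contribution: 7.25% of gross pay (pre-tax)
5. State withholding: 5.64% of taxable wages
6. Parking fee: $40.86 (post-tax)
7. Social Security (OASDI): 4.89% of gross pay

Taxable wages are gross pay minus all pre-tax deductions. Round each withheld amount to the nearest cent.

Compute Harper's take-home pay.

Gross pay: 39 × $38.28 = $1492.92
SIMPLE IRA contribution: $1492.92 × 0.0725 = $108.24
Taxable wages = $1492.92 − $108.24 = $1384.68
State withholding: $1384.68 × 0.0564 = $78.10
Federal tax withheld: $1384.68 × 0.245 = $339.25
City income tax: $1384.68 × 0.01 = $13.85
Social Security (OASDI): $1492.92 × 0.0489 = $73.00
State unemployment insurance (employee share): $1492.92 × 0.0042 = $6.27
Parking fee: $40.86
Total deductions = $108.24 + $78.10 + $339.25 + $13.85 + $73.00 + $6.27 + $40.86 = $659.57
Net pay = $1492.92 − $659.57 = $833.35

$833.35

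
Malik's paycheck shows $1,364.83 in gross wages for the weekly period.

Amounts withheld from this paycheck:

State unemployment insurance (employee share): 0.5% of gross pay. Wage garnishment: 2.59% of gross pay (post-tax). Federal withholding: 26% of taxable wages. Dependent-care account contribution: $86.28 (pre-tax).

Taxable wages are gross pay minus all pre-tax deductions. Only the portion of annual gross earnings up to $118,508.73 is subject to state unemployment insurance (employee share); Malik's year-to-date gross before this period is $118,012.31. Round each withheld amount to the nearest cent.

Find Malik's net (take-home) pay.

$908.30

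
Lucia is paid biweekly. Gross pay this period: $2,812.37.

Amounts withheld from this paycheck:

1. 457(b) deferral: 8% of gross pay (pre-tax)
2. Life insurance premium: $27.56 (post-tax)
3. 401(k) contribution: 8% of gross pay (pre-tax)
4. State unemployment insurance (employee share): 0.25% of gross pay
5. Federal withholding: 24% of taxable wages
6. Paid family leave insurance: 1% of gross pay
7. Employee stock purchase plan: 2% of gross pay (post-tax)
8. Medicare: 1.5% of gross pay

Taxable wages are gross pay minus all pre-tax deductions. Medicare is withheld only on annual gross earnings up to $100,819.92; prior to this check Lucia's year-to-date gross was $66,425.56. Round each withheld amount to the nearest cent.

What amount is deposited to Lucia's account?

$1,634.27

457(b) deferral: $2,812.37 × 0.08 = $224.99
401(k) contribution: $2,812.37 × 0.08 = $224.99
Pre-tax total = $224.99 + $224.99 = $449.98
Taxable wages = $2,812.37 − $449.98 = $2,362.39
Federal withholding: $2,362.39 × 0.24 = $566.97
State unemployment insurance (employee share): $2,812.37 × 0.0025 = $7.03
Paid family leave insurance: $2,812.37 × 0.01 = $28.12
Medicare: cap not yet reached, full $2,812.37 is subject → $2,812.37 × 0.015 = $42.19
Life insurance premium: $27.56
Employee stock purchase plan: $2,812.37 × 0.02 = $56.25
Total deductions = $224.99 + $224.99 + $566.97 + $7.03 + $28.12 + $42.19 + $27.56 + $56.25 = $1,178.10
Net pay = $2,812.37 − $1,178.10 = $1,634.27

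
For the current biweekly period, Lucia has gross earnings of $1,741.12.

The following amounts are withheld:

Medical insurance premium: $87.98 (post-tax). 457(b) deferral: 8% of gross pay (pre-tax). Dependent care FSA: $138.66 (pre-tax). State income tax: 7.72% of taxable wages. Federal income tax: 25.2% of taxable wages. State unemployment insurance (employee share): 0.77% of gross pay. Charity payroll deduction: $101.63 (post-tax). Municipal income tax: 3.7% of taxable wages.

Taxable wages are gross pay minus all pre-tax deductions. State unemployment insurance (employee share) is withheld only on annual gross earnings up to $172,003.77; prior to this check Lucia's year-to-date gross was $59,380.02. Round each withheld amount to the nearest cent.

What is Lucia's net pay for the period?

Dependent care FSA: $138.66
457(b) deferral: $1,741.12 × 0.08 = $139.29
Pre-tax total = $138.66 + $139.29 = $277.95
Taxable wages = $1,741.12 − $277.95 = $1,463.17
Federal income tax: $1,463.17 × 0.252 = $368.72
State income tax: $1,463.17 × 0.0772 = $112.96
Municipal income tax: $1,463.17 × 0.037 = $54.14
State unemployment insurance (employee share): cap not yet reached, full $1,741.12 is subject → $1,741.12 × 0.0077 = $13.41
Medical insurance premium: $87.98
Charity payroll deduction: $101.63
Total deductions = $138.66 + $139.29 + $368.72 + $112.96 + $54.14 + $13.41 + $87.98 + $101.63 = $1,016.79
Net pay = $1,741.12 − $1,016.79 = $724.33

$724.33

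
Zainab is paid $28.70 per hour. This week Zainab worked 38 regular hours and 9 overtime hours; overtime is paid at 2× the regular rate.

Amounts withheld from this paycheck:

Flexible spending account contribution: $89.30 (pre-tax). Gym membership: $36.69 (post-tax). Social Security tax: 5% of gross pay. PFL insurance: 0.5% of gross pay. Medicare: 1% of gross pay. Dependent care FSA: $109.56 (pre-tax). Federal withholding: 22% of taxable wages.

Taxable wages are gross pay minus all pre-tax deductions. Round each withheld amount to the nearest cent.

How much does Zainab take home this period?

$957.35

Regular pay: 38 × $28.70 = $1090.60
Overtime pay: 9 × $28.70 × 2 = $516.60
Gross pay = $1090.60 + $516.60 = $1607.20
Dependent care FSA: $109.56
Flexible spending account contribution: $89.30
Pre-tax total = $109.56 + $89.30 = $198.86
Taxable wages = $1607.20 − $198.86 = $1408.34
Federal withholding: $1408.34 × 0.22 = $309.83
Social Security tax: $1607.20 × 0.05 = $80.36
PFL insurance: $1607.20 × 0.005 = $8.04
Medicare: $1607.20 × 0.01 = $16.07
Gym membership: $36.69
Total deductions = $109.56 + $89.30 + $309.83 + $80.36 + $8.04 + $16.07 + $36.69 = $649.85
Net pay = $1607.20 − $649.85 = $957.35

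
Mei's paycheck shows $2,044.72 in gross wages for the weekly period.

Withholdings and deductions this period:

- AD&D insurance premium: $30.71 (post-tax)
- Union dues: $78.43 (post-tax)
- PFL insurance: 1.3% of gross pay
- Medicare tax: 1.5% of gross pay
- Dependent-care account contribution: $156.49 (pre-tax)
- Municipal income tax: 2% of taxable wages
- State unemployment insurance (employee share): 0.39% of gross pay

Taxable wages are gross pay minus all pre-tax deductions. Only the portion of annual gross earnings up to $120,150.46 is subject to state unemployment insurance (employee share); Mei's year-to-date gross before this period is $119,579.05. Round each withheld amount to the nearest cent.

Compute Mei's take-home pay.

$1,681.85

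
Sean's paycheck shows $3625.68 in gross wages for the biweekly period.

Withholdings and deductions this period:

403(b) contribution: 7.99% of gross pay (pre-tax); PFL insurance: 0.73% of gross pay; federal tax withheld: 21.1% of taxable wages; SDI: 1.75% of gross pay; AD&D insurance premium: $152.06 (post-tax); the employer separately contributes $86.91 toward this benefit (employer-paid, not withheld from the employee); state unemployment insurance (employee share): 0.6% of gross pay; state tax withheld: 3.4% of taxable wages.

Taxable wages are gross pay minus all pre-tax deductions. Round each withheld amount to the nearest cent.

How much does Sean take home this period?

403(b) contribution: $3625.68 × 0.0799 = $289.69
Taxable wages = $3625.68 − $289.69 = $3335.99
State tax withheld: $3335.99 × 0.034 = $113.42
Federal tax withheld: $3335.99 × 0.211 = $703.89
PFL insurance: $3625.68 × 0.0073 = $26.47
SDI: $3625.68 × 0.0175 = $63.45
State unemployment insurance (employee share): $3625.68 × 0.006 = $21.75
AD&D insurance premium: $152.06
(Employer's $86.91 toward AD&D insurance premium is not withheld from the employee.)
Total deductions = $289.69 + $113.42 + $703.89 + $26.47 + $63.45 + $21.75 + $152.06 = $1370.73
Net pay = $3625.68 − $1370.73 = $2254.95

$2254.95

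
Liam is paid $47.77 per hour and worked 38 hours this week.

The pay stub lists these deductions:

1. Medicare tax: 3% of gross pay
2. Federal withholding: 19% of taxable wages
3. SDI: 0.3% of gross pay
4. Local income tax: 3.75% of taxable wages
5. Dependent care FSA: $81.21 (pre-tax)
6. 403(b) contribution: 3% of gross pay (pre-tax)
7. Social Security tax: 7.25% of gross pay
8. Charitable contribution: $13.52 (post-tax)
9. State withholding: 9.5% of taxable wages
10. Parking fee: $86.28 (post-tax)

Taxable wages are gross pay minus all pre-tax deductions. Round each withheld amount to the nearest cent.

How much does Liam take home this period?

$846.61

Gross pay: 38 × $47.77 = $1815.26
Dependent care FSA: $81.21
403(b) contribution: $1815.26 × 0.03 = $54.46
Pre-tax total = $81.21 + $54.46 = $135.67
Taxable wages = $1815.26 − $135.67 = $1679.59
State withholding: $1679.59 × 0.095 = $159.56
Federal withholding: $1679.59 × 0.19 = $319.12
Local income tax: $1679.59 × 0.0375 = $62.98
Social Security tax: $1815.26 × 0.0725 = $131.61
SDI: $1815.26 × 0.003 = $5.45
Medicare tax: $1815.26 × 0.03 = $54.46
Charitable contribution: $13.52
Parking fee: $86.28
Total deductions = $81.21 + $54.46 + $159.56 + $319.12 + $62.98 + $131.61 + $5.45 + $54.46 + $13.52 + $86.28 = $968.65
Net pay = $1815.26 − $968.65 = $846.61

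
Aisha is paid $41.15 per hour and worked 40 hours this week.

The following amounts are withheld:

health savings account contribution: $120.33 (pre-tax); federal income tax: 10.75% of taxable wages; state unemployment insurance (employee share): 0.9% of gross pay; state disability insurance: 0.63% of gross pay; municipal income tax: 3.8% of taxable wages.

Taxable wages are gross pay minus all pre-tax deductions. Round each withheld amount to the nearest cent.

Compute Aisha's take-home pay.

$1,278.50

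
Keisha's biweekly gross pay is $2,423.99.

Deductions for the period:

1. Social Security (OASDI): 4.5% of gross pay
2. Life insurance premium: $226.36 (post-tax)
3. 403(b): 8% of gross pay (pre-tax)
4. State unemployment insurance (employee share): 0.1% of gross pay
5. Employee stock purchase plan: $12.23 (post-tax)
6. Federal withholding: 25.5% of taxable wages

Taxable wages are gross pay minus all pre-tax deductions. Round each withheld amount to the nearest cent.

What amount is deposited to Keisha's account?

403(b): $2,423.99 × 0.08 = $193.92
Taxable wages = $2,423.99 − $193.92 = $2,230.07
Federal withholding: $2,230.07 × 0.255 = $568.67
Social Security (OASDI): $2,423.99 × 0.045 = $109.08
State unemployment insurance (employee share): $2,423.99 × 0.001 = $2.42
Life insurance premium: $226.36
Employee stock purchase plan: $12.23
Total deductions = $193.92 + $568.67 + $109.08 + $2.42 + $226.36 + $12.23 = $1,112.68
Net pay = $2,423.99 − $1,112.68 = $1,311.31

$1,311.31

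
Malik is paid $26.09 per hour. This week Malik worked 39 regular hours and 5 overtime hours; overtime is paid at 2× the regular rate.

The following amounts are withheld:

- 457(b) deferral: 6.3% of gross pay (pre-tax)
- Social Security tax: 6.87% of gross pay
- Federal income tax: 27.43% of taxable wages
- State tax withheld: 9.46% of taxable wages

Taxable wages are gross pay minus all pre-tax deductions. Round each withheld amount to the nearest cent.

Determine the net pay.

Regular pay: 39 × $26.09 = $1,017.51
Overtime pay: 5 × $26.09 × 2 = $260.90
Gross pay = $1,017.51 + $260.90 = $1,278.41
457(b) deferral: $1,278.41 × 0.063 = $80.54
Taxable wages = $1,278.41 − $80.54 = $1,197.87
State tax withheld: $1,197.87 × 0.0946 = $113.32
Federal income tax: $1,197.87 × 0.2743 = $328.58
Social Security tax: $1,278.41 × 0.0687 = $87.83
Total deductions = $80.54 + $113.32 + $328.58 + $87.83 = $610.27
Net pay = $1,278.41 − $610.27 = $668.14

$668.14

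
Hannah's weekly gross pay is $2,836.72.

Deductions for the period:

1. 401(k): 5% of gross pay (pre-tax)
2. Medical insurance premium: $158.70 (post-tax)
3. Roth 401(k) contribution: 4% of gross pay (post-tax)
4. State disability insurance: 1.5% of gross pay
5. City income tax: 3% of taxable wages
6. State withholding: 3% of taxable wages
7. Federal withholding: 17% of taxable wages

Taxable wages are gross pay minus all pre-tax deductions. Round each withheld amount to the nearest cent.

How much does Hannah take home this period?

401(k): $2,836.72 × 0.05 = $141.84
Taxable wages = $2,836.72 − $141.84 = $2,694.88
City income tax: $2,694.88 × 0.03 = $80.85
State withholding: $2,694.88 × 0.03 = $80.85
Federal withholding: $2,694.88 × 0.17 = $458.13
State disability insurance: $2,836.72 × 0.015 = $42.55
Medical insurance premium: $158.70
Roth 401(k) contribution: $2,836.72 × 0.04 = $113.47
Total deductions = $141.84 + $80.85 + $80.85 + $458.13 + $42.55 + $158.70 + $113.47 = $1,076.39
Net pay = $2,836.72 − $1,076.39 = $1,760.33

$1,760.33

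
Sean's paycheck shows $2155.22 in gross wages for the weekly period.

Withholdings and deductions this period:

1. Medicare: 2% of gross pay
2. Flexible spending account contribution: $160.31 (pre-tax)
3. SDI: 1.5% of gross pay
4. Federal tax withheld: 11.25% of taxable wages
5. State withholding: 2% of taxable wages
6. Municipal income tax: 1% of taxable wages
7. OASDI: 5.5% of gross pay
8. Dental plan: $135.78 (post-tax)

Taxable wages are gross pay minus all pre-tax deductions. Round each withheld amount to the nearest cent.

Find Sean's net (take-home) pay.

Flexible spending account contribution: $160.31
Taxable wages = $2155.22 − $160.31 = $1994.91
State withholding: $1994.91 × 0.02 = $39.90
Federal tax withheld: $1994.91 × 0.1125 = $224.43
Municipal income tax: $1994.91 × 0.01 = $19.95
Medicare: $2155.22 × 0.02 = $43.10
OASDI: $2155.22 × 0.055 = $118.54
SDI: $2155.22 × 0.015 = $32.33
Dental plan: $135.78
Total deductions = $160.31 + $39.90 + $224.43 + $19.95 + $43.10 + $118.54 + $32.33 + $135.78 = $774.34
Net pay = $2155.22 − $774.34 = $1380.88

$1380.88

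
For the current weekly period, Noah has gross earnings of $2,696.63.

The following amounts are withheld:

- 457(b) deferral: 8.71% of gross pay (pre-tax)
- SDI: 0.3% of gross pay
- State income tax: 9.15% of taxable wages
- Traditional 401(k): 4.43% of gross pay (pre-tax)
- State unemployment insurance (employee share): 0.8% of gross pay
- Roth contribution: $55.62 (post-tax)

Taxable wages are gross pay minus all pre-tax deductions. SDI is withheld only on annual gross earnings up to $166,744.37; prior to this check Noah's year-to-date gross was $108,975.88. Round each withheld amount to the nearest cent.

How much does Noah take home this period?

Traditional 401(k): $2,696.63 × 0.0443 = $119.46
457(b) deferral: $2,696.63 × 0.0871 = $234.88
Pre-tax total = $119.46 + $234.88 = $354.34
Taxable wages = $2,696.63 − $354.34 = $2,342.29
State income tax: $2,342.29 × 0.0915 = $214.32
SDI: cap not yet reached, full $2,696.63 is subject → $2,696.63 × 0.003 = $8.09
State unemployment insurance (employee share): $2,696.63 × 0.008 = $21.57
Roth contribution: $55.62
Total deductions = $119.46 + $234.88 + $214.32 + $8.09 + $21.57 + $55.62 = $653.94
Net pay = $2,696.63 − $653.94 = $2,042.69

$2,042.69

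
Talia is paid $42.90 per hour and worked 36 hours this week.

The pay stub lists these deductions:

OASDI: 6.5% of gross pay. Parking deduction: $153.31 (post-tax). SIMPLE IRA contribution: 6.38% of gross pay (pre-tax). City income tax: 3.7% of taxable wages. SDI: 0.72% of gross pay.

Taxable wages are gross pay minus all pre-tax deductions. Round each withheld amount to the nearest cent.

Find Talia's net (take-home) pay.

Gross pay: 36 × $42.90 = $1544.40
SIMPLE IRA contribution: $1544.40 × 0.0638 = $98.53
Taxable wages = $1544.40 − $98.53 = $1445.87
City income tax: $1445.87 × 0.037 = $53.50
OASDI: $1544.40 × 0.065 = $100.39
SDI: $1544.40 × 0.0072 = $11.12
Parking deduction: $153.31
Total deductions = $98.53 + $53.50 + $100.39 + $11.12 + $153.31 = $416.85
Net pay = $1544.40 − $416.85 = $1127.55

$1127.55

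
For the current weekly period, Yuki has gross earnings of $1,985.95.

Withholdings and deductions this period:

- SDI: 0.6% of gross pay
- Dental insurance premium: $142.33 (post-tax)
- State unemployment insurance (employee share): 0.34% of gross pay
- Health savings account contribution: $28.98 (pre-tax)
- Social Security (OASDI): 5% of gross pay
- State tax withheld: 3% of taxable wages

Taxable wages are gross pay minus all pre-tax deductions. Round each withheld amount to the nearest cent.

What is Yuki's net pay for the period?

$1,637.96

Health savings account contribution: $28.98
Taxable wages = $1,985.95 − $28.98 = $1,956.97
State tax withheld: $1,956.97 × 0.03 = $58.71
State unemployment insurance (employee share): $1,985.95 × 0.0034 = $6.75
Social Security (OASDI): $1,985.95 × 0.05 = $99.30
SDI: $1,985.95 × 0.006 = $11.92
Dental insurance premium: $142.33
Total deductions = $28.98 + $58.71 + $6.75 + $99.30 + $11.92 + $142.33 = $347.99
Net pay = $1,985.95 − $347.99 = $1,637.96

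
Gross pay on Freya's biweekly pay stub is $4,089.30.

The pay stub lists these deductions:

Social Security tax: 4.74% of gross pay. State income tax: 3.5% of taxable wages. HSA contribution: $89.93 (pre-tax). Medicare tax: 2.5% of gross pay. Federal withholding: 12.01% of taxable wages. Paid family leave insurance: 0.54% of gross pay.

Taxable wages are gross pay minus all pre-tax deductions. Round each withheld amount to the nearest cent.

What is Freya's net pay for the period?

HSA contribution: $89.93
Taxable wages = $4,089.30 − $89.93 = $3,999.37
State income tax: $3,999.37 × 0.035 = $139.98
Federal withholding: $3,999.37 × 0.1201 = $480.32
Medicare tax: $4,089.30 × 0.025 = $102.23
Paid family leave insurance: $4,089.30 × 0.0054 = $22.08
Social Security tax: $4,089.30 × 0.0474 = $193.83
Total deductions = $89.93 + $139.98 + $480.32 + $102.23 + $22.08 + $193.83 = $1,028.37
Net pay = $4,089.30 − $1,028.37 = $3,060.93

$3,060.93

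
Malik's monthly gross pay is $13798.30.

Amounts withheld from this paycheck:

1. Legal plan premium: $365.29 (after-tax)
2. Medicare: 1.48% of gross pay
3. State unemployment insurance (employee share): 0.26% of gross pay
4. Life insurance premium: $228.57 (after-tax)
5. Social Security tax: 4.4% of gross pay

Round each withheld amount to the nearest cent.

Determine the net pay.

$12357.22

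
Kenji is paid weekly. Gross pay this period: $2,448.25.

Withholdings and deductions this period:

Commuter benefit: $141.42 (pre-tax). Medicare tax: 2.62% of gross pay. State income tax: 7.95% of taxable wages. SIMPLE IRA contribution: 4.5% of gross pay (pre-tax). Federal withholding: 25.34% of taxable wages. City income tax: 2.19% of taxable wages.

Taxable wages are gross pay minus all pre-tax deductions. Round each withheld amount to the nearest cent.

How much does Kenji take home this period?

$1,353.15

Commuter benefit: $141.42
SIMPLE IRA contribution: $2,448.25 × 0.045 = $110.17
Pre-tax total = $141.42 + $110.17 = $251.59
Taxable wages = $2,448.25 − $251.59 = $2,196.66
City income tax: $2,196.66 × 0.0219 = $48.11
State income tax: $2,196.66 × 0.0795 = $174.63
Federal withholding: $2,196.66 × 0.2534 = $556.63
Medicare tax: $2,448.25 × 0.0262 = $64.14
Total deductions = $141.42 + $110.17 + $48.11 + $174.63 + $556.63 + $64.14 = $1,095.10
Net pay = $2,448.25 − $1,095.10 = $1,353.15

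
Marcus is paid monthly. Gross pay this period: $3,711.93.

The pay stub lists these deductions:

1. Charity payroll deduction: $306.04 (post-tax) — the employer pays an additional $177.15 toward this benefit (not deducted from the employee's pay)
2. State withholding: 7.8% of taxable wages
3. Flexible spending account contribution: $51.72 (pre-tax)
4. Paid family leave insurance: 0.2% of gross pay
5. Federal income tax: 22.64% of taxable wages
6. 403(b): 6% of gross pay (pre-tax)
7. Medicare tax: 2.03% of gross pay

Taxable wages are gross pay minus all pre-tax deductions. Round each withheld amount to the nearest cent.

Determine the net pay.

$2,002.31

403(b): $3,711.93 × 0.06 = $222.72
Flexible spending account contribution: $51.72
Pre-tax total = $222.72 + $51.72 = $274.44
Taxable wages = $3,711.93 − $274.44 = $3,437.49
State withholding: $3,437.49 × 0.078 = $268.12
Federal income tax: $3,437.49 × 0.2264 = $778.25
Paid family leave insurance: $3,711.93 × 0.002 = $7.42
Medicare tax: $3,711.93 × 0.0203 = $75.35
Charity payroll deduction: $306.04
(Employer's $177.15 toward charity payroll deduction is not withheld from the employee.)
Total deductions = $222.72 + $51.72 + $268.12 + $778.25 + $7.42 + $75.35 + $306.04 = $1,709.62
Net pay = $3,711.93 − $1,709.62 = $2,002.31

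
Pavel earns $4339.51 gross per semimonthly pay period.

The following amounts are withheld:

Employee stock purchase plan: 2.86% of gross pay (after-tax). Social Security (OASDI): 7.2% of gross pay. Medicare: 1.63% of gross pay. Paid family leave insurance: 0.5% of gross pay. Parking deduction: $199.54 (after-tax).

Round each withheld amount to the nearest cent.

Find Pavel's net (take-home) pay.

$3610.99

Medicare: $4339.51 × 0.0163 = $70.73
Social Security (OASDI): $4339.51 × 0.072 = $312.44
Paid family leave insurance: $4339.51 × 0.005 = $21.70
Employee stock purchase plan: $4339.51 × 0.0286 = $124.11
Parking deduction: $199.54
Total deductions = $70.73 + $312.44 + $21.70 + $124.11 + $199.54 = $728.52
Net pay = $4339.51 − $728.52 = $3610.99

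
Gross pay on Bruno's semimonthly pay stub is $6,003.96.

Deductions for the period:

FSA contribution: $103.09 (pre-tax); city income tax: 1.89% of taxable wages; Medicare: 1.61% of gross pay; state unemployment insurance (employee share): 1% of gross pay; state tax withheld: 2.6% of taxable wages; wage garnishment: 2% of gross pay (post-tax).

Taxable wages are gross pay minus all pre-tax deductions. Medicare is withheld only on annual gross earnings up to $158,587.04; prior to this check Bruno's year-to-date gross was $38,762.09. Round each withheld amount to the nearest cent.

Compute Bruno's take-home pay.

FSA contribution: $103.09
Taxable wages = $6,003.96 − $103.09 = $5,900.87
State tax withheld: $5,900.87 × 0.026 = $153.42
City income tax: $5,900.87 × 0.0189 = $111.53
Medicare: cap not yet reached, full $6,003.96 is subject → $6,003.96 × 0.0161 = $96.66
State unemployment insurance (employee share): $6,003.96 × 0.01 = $60.04
Wage garnishment: $6,003.96 × 0.02 = $120.08
Total deductions = $103.09 + $153.42 + $111.53 + $96.66 + $60.04 + $120.08 = $644.82
Net pay = $6,003.96 − $644.82 = $5,359.14

$5,359.14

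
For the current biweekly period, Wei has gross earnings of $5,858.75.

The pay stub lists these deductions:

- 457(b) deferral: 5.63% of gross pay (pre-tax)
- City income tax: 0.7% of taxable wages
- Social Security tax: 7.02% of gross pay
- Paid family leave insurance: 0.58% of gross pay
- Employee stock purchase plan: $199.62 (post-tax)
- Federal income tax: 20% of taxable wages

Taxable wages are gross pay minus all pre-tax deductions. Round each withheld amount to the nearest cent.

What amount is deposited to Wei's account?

$3,739.54

457(b) deferral: $5,858.75 × 0.0563 = $329.85
Taxable wages = $5,858.75 − $329.85 = $5,528.90
Federal income tax: $5,528.90 × 0.2 = $1,105.78
City income tax: $5,528.90 × 0.007 = $38.70
Paid family leave insurance: $5,858.75 × 0.0058 = $33.98
Social Security tax: $5,858.75 × 0.0702 = $411.28
Employee stock purchase plan: $199.62
Total deductions = $329.85 + $1,105.78 + $38.70 + $33.98 + $411.28 + $199.62 = $2,119.21
Net pay = $5,858.75 − $2,119.21 = $3,739.54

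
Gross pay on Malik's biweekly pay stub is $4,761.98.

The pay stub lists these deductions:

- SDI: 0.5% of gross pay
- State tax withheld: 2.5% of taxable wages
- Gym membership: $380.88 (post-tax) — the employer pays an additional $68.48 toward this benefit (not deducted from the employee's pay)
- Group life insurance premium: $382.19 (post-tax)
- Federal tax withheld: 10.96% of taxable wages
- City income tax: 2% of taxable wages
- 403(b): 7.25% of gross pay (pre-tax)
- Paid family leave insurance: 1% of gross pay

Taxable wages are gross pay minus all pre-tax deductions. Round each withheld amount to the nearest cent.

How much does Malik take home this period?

$2,899.42

403(b): $4,761.98 × 0.0725 = $345.24
Taxable wages = $4,761.98 − $345.24 = $4,416.74
City income tax: $4,416.74 × 0.02 = $88.33
State tax withheld: $4,416.74 × 0.025 = $110.42
Federal tax withheld: $4,416.74 × 0.1096 = $484.07
SDI: $4,761.98 × 0.005 = $23.81
Paid family leave insurance: $4,761.98 × 0.01 = $47.62
Gym membership: $380.88
Group life insurance premium: $382.19
(Employer's $68.48 toward gym membership is not withheld from the employee.)
Total deductions = $345.24 + $88.33 + $110.42 + $484.07 + $23.81 + $47.62 + $380.88 + $382.19 = $1,862.56
Net pay = $4,761.98 − $1,862.56 = $2,899.42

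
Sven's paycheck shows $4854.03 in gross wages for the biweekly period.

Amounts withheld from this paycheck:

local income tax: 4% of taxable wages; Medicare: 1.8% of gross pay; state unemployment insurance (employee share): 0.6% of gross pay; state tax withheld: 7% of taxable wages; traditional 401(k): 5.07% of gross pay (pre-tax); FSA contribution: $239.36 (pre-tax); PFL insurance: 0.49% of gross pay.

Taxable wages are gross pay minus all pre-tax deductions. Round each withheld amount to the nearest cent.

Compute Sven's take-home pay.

$3747.76

Traditional 401(k): $4854.03 × 0.0507 = $246.10
FSA contribution: $239.36
Pre-tax total = $246.10 + $239.36 = $485.46
Taxable wages = $4854.03 − $485.46 = $4368.57
Local income tax: $4368.57 × 0.04 = $174.74
State tax withheld: $4368.57 × 0.07 = $305.80
Medicare: $4854.03 × 0.018 = $87.37
State unemployment insurance (employee share): $4854.03 × 0.006 = $29.12
PFL insurance: $4854.03 × 0.0049 = $23.78
Total deductions = $246.10 + $239.36 + $174.74 + $305.80 + $87.37 + $29.12 + $23.78 = $1106.27
Net pay = $4854.03 − $1106.27 = $3747.76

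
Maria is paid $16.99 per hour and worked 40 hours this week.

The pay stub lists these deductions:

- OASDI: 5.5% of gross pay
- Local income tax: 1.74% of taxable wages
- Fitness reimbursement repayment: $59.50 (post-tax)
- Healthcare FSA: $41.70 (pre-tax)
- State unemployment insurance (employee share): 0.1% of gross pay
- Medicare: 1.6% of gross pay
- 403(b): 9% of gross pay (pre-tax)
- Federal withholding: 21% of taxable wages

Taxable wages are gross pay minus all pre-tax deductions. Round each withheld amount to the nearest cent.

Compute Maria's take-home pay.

$337.15

Gross pay: 40 × $16.99 = $679.60
Healthcare FSA: $41.70
403(b): $679.60 × 0.09 = $61.16
Pre-tax total = $41.70 + $61.16 = $102.86
Taxable wages = $679.60 − $102.86 = $576.74
Federal withholding: $576.74 × 0.21 = $121.12
Local income tax: $576.74 × 0.0174 = $10.04
OASDI: $679.60 × 0.055 = $37.38
State unemployment insurance (employee share): $679.60 × 0.001 = $0.68
Medicare: $679.60 × 0.016 = $10.87
Fitness reimbursement repayment: $59.50
Total deductions = $41.70 + $61.16 + $121.12 + $10.04 + $37.38 + $0.68 + $10.87 + $59.50 = $342.45
Net pay = $679.60 − $342.45 = $337.15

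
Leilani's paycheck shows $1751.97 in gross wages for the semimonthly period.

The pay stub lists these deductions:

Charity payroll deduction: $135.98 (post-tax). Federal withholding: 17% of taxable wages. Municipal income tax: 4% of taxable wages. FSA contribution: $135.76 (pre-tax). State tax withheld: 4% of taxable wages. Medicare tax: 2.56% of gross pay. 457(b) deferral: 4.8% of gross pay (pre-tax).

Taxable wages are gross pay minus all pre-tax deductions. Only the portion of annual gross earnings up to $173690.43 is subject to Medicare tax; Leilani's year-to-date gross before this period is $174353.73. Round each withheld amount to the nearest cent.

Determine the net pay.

$1013.12

FSA contribution: $135.76
457(b) deferral: $1751.97 × 0.048 = $84.09
Pre-tax total = $135.76 + $84.09 = $219.85
Taxable wages = $1751.97 − $219.85 = $1532.12
Federal withholding: $1532.12 × 0.17 = $260.46
Municipal income tax: $1532.12 × 0.04 = $61.28
State tax withheld: $1532.12 × 0.04 = $61.28
Medicare tax: annual cap $173690.43 already reached (YTD $174353.73), so $0.00
Charity payroll deduction: $135.98
Total deductions = $135.76 + $84.09 + $260.46 + $61.28 + $61.28 + $0.00 + $135.98 = $738.85
Net pay = $1751.97 − $738.85 = $1013.12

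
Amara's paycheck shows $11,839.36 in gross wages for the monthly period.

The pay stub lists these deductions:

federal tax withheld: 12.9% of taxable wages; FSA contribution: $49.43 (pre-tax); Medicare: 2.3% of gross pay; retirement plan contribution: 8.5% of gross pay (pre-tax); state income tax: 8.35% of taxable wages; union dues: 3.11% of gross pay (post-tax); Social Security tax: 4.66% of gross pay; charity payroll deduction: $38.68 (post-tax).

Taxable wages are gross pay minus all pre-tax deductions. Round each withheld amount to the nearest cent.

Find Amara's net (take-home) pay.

FSA contribution: $49.43
Retirement plan contribution: $11,839.36 × 0.085 = $1,006.35
Pre-tax total = $49.43 + $1,006.35 = $1,055.78
Taxable wages = $11,839.36 − $1,055.78 = $10,783.58
State income tax: $10,783.58 × 0.0835 = $900.43
Federal tax withheld: $10,783.58 × 0.129 = $1,391.08
Social Security tax: $11,839.36 × 0.0466 = $551.71
Medicare: $11,839.36 × 0.023 = $272.31
Union dues: $11,839.36 × 0.0311 = $368.20
Charity payroll deduction: $38.68
Total deductions = $49.43 + $1,006.35 + $900.43 + $1,391.08 + $551.71 + $272.31 + $368.20 + $38.68 = $4,578.19
Net pay = $11,839.36 − $4,578.19 = $7,261.17

$7,261.17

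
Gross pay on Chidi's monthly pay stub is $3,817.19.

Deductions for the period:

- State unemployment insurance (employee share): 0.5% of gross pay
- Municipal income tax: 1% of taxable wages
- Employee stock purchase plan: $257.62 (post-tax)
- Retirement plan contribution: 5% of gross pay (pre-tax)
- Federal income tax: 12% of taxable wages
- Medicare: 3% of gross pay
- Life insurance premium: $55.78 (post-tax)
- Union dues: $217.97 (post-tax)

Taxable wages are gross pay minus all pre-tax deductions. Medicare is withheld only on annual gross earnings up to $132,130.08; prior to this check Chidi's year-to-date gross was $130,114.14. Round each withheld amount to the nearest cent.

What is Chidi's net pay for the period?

Retirement plan contribution: $3,817.19 × 0.05 = $190.86
Taxable wages = $3,817.19 − $190.86 = $3,626.33
Federal income tax: $3,626.33 × 0.12 = $435.16
Municipal income tax: $3,626.33 × 0.01 = $36.26
Medicare: only $132,130.08 − $130,114.14 = $2,015.94 of this check is subject → $2,015.94 × 0.03 = $60.48
State unemployment insurance (employee share): $3,817.19 × 0.005 = $19.09
Union dues: $217.97
Life insurance premium: $55.78
Employee stock purchase plan: $257.62
Total deductions = $190.86 + $435.16 + $36.26 + $60.48 + $19.09 + $217.97 + $55.78 + $257.62 = $1,273.22
Net pay = $3,817.19 − $1,273.22 = $2,543.97

$2,543.97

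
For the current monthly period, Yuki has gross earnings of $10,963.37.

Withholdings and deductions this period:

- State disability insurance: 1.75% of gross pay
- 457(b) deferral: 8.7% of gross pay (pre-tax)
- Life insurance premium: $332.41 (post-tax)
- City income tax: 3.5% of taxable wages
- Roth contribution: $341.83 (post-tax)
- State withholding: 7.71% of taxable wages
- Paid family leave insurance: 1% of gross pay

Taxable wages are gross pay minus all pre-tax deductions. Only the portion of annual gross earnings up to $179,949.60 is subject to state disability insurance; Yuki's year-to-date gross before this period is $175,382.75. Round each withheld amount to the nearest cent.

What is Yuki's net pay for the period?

$8,023.70

457(b) deferral: $10,963.37 × 0.087 = $953.81
Taxable wages = $10,963.37 − $953.81 = $10,009.56
City income tax: $10,009.56 × 0.035 = $350.33
State withholding: $10,009.56 × 0.0771 = $771.74
State disability insurance: only $179,949.60 − $175,382.75 = $4,566.85 of this check is subject → $4,566.85 × 0.0175 = $79.92
Paid family leave insurance: $10,963.37 × 0.01 = $109.63
Life insurance premium: $332.41
Roth contribution: $341.83
Total deductions = $953.81 + $350.33 + $771.74 + $79.92 + $109.63 + $332.41 + $341.83 = $2,939.67
Net pay = $10,963.37 − $2,939.67 = $8,023.70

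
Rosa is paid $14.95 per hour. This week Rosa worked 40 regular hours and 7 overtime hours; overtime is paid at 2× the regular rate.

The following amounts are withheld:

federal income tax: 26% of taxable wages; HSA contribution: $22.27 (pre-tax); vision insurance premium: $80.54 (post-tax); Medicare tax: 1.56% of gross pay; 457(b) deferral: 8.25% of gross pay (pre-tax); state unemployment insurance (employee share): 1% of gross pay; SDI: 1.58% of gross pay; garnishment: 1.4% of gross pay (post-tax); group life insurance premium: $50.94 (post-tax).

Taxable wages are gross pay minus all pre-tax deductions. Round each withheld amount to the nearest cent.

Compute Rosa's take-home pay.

$355.44

Regular pay: 40 × $14.95 = $598.00
Overtime pay: 7 × $14.95 × 2 = $209.30
Gross pay = $598.00 + $209.30 = $807.30
457(b) deferral: $807.30 × 0.0825 = $66.60
HSA contribution: $22.27
Pre-tax total = $66.60 + $22.27 = $88.87
Taxable wages = $807.30 − $88.87 = $718.43
Federal income tax: $718.43 × 0.26 = $186.79
State unemployment insurance (employee share): $807.30 × 0.01 = $8.07
SDI: $807.30 × 0.0158 = $12.76
Medicare tax: $807.30 × 0.0156 = $12.59
Garnishment: $807.30 × 0.014 = $11.30
Group life insurance premium: $50.94
Vision insurance premium: $80.54
Total deductions = $66.60 + $22.27 + $186.79 + $8.07 + $12.76 + $12.59 + $11.30 + $50.94 + $80.54 = $451.86
Net pay = $807.30 − $451.86 = $355.44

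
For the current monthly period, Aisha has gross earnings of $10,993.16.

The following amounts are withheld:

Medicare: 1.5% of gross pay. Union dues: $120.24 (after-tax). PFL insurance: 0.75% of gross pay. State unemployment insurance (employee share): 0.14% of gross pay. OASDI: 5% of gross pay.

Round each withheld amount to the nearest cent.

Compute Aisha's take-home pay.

$10,060.52

PFL insurance: $10,993.16 × 0.0075 = $82.45
Medicare: $10,993.16 × 0.015 = $164.90
OASDI: $10,993.16 × 0.05 = $549.66
State unemployment insurance (employee share): $10,993.16 × 0.0014 = $15.39
Union dues: $120.24
Total deductions = $82.45 + $164.90 + $549.66 + $15.39 + $120.24 = $932.64
Net pay = $10,993.16 − $932.64 = $10,060.52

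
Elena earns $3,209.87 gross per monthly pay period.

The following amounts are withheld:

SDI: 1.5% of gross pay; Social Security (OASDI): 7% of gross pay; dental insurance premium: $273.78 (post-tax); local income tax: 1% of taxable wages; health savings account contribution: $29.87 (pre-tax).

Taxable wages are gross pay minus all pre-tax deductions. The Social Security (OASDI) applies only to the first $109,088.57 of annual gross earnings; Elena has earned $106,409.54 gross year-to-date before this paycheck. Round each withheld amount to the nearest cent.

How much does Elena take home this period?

Health savings account contribution: $29.87
Taxable wages = $3,209.87 − $29.87 = $3,180.00
Local income tax: $3,180.00 × 0.01 = $31.80
Social Security (OASDI): only $109,088.57 − $106,409.54 = $2,679.03 of this check is subject → $2,679.03 × 0.07 = $187.53
SDI: $3,209.87 × 0.015 = $48.15
Dental insurance premium: $273.78
Total deductions = $29.87 + $31.80 + $187.53 + $48.15 + $273.78 = $571.13
Net pay = $3,209.87 − $571.13 = $2,638.74

$2,638.74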